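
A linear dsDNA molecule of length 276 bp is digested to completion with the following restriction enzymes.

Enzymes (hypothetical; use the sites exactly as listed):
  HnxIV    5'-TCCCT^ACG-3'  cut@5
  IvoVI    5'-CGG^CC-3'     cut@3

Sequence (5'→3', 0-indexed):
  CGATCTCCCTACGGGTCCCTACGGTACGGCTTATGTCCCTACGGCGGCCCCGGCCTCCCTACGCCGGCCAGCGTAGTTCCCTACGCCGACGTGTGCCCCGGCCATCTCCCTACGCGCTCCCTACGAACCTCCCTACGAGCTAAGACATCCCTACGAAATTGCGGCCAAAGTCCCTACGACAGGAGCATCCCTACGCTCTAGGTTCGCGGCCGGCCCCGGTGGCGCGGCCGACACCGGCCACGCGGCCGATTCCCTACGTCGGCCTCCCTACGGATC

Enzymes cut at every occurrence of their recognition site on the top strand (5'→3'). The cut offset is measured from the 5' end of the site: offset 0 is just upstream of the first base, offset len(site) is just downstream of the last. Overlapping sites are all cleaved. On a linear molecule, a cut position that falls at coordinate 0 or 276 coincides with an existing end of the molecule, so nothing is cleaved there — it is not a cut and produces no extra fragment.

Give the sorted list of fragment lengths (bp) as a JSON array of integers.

[4,6,7,7,7,7,7,7,8,10,10,10,10,10,11,11,12,12,14,15,17,17,18,19,20]

Site scan:
  HnxIV (TCCCTACG, off=5): starts [5, 15, 35, 55, 77, 106, 117, 129, 147, 170, 187, 250, 264] → cuts [10, 20, 40, 60, 82, 111, 122, 134, 152, 175, 192, 255, 269]
  IvoVI (CGGCC, off=3): starts [44, 50, 64, 98, 161, 206, 210, 224, 234, 242, 259] → cuts [47, 53, 67, 101, 164, 209, 213, 227, 237, 245, 262]

All cut coordinates (distinct, sorted): [10, 20, 40, 47, 53, 60, 67, 82, 101, 111, 122, 134, 152, 164, 175, 192, 209, 213, 227, 237, 245, 255, 262, 269]

Fragment lengths:
  [0,10): 10 bp
  [10,20): 10 bp
  [20,40): 20 bp
  [40,47): 7 bp
  [47,53): 6 bp
  [53,60): 7 bp
  [60,67): 7 bp
  [67,82): 15 bp
  [82,101): 19 bp
  [101,111): 10 bp
  [111,122): 11 bp
  [122,134): 12 bp
  [134,152): 18 bp
  [152,164): 12 bp
  [164,175): 11 bp
  [175,192): 17 bp
  [192,209): 17 bp
  [209,213): 4 bp
  [213,227): 14 bp
  [227,237): 10 bp
  [237,245): 8 bp
  [245,255): 10 bp
  [255,262): 7 bp
  [262,269): 7 bp
  [269,276): 7 bp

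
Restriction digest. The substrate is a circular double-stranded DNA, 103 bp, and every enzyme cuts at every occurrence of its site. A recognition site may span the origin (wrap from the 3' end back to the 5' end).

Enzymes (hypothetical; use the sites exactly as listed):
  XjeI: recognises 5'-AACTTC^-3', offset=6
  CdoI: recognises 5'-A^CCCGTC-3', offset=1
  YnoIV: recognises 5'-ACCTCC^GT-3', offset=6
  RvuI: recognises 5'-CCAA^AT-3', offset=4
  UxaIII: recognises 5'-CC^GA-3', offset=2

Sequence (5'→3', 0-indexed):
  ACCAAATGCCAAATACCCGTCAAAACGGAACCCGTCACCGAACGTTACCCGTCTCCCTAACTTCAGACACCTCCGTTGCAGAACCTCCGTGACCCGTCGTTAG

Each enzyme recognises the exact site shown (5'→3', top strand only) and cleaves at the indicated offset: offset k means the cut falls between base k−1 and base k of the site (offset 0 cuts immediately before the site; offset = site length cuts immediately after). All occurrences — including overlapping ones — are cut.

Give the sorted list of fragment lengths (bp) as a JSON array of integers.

[3,4,7,8,9,10,14,15,16,17]

Per-enzyme occurrences:
  XjeI AACTTC/6: at [58] ⇒ [64]
  CdoI ACCCGTC/1: at [14, 29, 46, 91] ⇒ [15, 30, 47, 92]
  YnoIV ACCTCCGT/6: at [68, 82] ⇒ [74, 88]
  RvuI CCAAAT/4: at [1, 8] ⇒ [5, 12]
  UxaIII CCGA/2: at [37] ⇒ [39]

Pooled cuts: [5, 12, 15, 30, 39, 47, 64, 74, 88, 92]

Fragment lengths:
  5→12: 7 bp
  12→15: 3 bp
  15→30: 15 bp
  30→39: 9 bp
  39→47: 8 bp
  47→64: 17 bp
  64→74: 10 bp
  74→88: 14 bp
  88→92: 4 bp
  92→5 (wrap): 103-92+5 = 16 bp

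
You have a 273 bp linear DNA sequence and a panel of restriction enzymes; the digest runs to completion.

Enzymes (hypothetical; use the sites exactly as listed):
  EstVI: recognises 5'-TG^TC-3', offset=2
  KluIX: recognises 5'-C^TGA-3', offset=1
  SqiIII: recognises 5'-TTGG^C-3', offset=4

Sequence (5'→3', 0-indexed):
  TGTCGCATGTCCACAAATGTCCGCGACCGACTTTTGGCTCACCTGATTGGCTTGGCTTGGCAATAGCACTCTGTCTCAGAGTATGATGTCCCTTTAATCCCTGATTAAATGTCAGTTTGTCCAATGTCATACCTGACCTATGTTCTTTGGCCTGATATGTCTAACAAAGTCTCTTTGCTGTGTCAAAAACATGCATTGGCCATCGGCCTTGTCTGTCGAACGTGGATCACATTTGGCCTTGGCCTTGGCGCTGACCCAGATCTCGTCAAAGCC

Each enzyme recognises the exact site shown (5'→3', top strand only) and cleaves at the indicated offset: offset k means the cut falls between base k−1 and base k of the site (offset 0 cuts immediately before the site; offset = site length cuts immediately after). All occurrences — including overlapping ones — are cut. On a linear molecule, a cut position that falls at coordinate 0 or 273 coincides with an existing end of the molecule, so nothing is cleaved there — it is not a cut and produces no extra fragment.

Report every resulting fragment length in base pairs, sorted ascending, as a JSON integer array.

Scan for sites:
  EstVI TGTC/2: at [0, 7, 17, 71, 86, 109, 117, 124, 157, 180, 209, 213] ⇒ [2, 9, 19, 73, 88, 111, 119, 126, 159, 182, 211, 215]
  KluIX CTGA/1: at [42, 100, 132, 151, 250] ⇒ [43, 101, 133, 152, 251]
  SqiIII TTGGC/4: at [33, 46, 51, 56, 146, 195, 232, 238, 244] ⇒ [37, 50, 55, 60, 150, 199, 236, 242, 248]

All cut coordinates (distinct, sorted): [2, 9, 19, 37, 43, 50, 55, 60, 73, 88, 101, 111, 119, 126, 133, 150, 152, 159, 182, 199, 211, 215, 236, 242, 248, 251]

Fragment lengths:
  [0,2): 2 bp
  [2,9): 7 bp
  [9,19): 10 bp
  [19,37): 18 bp
  [37,43): 6 bp
  [43,50): 7 bp
  [50,55): 5 bp
  [55,60): 5 bp
  [60,73): 13 bp
  [73,88): 15 bp
  [88,101): 13 bp
  [101,111): 10 bp
  [111,119): 8 bp
  [119,126): 7 bp
  [126,133): 7 bp
  [133,150): 17 bp
  [150,152): 2 bp
  [152,159): 7 bp
  [159,182): 23 bp
  [182,199): 17 bp
  [199,211): 12 bp
  [211,215): 4 bp
  [215,236): 21 bp
  [236,242): 6 bp
  [242,248): 6 bp
  [248,251): 3 bp
  [251,273): 22 bp

[2,2,3,4,5,5,6,6,6,7,7,7,7,7,8,10,10,12,13,13,15,17,17,18,21,22,23]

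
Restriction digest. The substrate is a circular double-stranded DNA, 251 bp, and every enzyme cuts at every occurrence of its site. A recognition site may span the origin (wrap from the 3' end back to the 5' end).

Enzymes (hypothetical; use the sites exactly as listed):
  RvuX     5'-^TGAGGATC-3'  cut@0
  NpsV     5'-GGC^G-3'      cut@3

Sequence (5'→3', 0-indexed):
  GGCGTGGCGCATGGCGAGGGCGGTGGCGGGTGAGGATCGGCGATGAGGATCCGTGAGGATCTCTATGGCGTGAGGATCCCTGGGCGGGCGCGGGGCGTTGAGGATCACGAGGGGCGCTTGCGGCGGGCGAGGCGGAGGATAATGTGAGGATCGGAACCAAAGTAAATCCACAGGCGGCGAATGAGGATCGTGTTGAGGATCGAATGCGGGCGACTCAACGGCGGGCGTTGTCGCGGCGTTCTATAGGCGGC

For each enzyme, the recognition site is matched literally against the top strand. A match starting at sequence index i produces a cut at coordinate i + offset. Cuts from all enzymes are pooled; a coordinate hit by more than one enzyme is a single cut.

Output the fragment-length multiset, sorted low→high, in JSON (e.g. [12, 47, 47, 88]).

[1,2,2,3,3,3,3,3,4,4,4,5,5,6,6,7,7,9,10,11,11,11,11,11,12,15,16,17,18,31]

Site scan:
  RvuX (TGAGGATC, off=0): starts [30, 43, 53, 70, 98, 144, 181, 193] → cuts [30, 43, 53, 70, 98, 144, 181, 193]
  NpsV (GGCG, off=3): starts [0, 5, 12, 18, 24, 38, 66, 82, 86, 93, 112, 121, 125, 130, 172, 175, 208, 219, 223, 234, 245, 248] → cuts [0, 3, 8, 15, 21, 27, 41, 69, 85, 89, 96, 115, 124, 128, 133, 175, 178, 211, 222, 226, 237, 248]

Pooled cuts: [0, 3, 8, 15, 21, 27, 30, 41, 43, 53, 69, 70, 85, 89, 96, 98, 115, 124, 128, 133, 144, 175, 178, 181, 193, 211, 222, 226, 237, 248]

Fragment lengths:
  0→3: 3 bp
  3→8: 5 bp
  8→15: 7 bp
  15→21: 6 bp
  21→27: 6 bp
  27→30: 3 bp
  30→41: 11 bp
  41→43: 2 bp
  43→53: 10 bp
  53→69: 16 bp
  69→70: 1 bp
  70→85: 15 bp
  85→89: 4 bp
  89→96: 7 bp
  96→98: 2 bp
  98→115: 17 bp
  115→124: 9 bp
  124→128: 4 bp
  128→133: 5 bp
  133→144: 11 bp
  144→175: 31 bp
  175→178: 3 bp
  178→181: 3 bp
  181→193: 12 bp
  193→211: 18 bp
  211→222: 11 bp
  222→226: 4 bp
  226→237: 11 bp
  237→248: 11 bp
  248→0 (wrap): 251-248+0 = 3 bp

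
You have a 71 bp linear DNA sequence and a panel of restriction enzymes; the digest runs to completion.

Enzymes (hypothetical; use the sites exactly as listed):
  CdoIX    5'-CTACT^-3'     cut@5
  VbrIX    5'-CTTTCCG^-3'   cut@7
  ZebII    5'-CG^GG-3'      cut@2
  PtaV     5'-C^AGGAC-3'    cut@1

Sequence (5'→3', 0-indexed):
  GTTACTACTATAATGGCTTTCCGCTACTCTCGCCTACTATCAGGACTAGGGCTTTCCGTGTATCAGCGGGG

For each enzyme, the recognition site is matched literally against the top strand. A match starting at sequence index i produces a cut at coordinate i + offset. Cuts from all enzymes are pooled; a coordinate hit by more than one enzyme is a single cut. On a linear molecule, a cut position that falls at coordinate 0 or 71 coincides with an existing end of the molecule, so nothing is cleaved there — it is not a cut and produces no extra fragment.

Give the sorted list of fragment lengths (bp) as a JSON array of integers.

Site scan:
  CdoIX (CTACT, off=5): starts [4, 23, 33] → cuts [9, 28, 38]
  VbrIX (CTTTCCG, off=7): starts [16, 51] → cuts [23, 58]
  ZebII (CGGG, off=2): starts [66] → cuts [68]
  PtaV (CAGGAC, off=1): starts [40] → cuts [41]

Pooled cuts: [9, 23, 28, 38, 41, 58, 68]

Fragments:
  [0,9): 9 bp
  [9,23): 14 bp
  [23,28): 5 bp
  [28,38): 10 bp
  [38,41): 3 bp
  [41,58): 17 bp
  [58,68): 10 bp
  [68,71): 3 bp

[3,3,5,9,10,10,14,17]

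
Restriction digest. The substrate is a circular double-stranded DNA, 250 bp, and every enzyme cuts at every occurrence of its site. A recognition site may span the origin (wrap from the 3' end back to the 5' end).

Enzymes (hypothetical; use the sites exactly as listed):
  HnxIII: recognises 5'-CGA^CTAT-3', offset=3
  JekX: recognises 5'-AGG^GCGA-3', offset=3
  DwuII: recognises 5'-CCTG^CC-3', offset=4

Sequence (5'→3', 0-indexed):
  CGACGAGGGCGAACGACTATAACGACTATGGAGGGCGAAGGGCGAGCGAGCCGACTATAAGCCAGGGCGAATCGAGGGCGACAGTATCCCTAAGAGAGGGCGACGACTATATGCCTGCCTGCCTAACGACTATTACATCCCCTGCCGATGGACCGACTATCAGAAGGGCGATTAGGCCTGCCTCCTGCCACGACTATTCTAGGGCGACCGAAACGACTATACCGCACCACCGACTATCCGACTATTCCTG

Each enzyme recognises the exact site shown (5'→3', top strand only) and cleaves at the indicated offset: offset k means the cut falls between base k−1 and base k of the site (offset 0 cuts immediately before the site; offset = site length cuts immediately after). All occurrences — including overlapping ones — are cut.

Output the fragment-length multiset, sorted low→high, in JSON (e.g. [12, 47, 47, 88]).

[4,6,7,7,7,8,8,8,9,9,10,11,11,11,12,12,13,13,13,15,17,17,22]

Per-enzyme occurrences:
  HnxIII (CGACTAT, off=3): starts [13, 22, 51, 103, 126, 153, 190, 213, 230, 238] → cuts [16, 25, 54, 106, 129, 156, 193, 216, 233, 241]
  JekX (AGGGCGA, off=3): starts [5, 31, 38, 63, 74, 96, 164, 200] → cuts [8, 34, 41, 66, 77, 99, 167, 203]
  DwuII (CCTGCC, off=4): starts [113, 117, 140, 176, 183] → cuts [117, 121, 144, 180, 187]

Pooled cuts: [8, 16, 25, 34, 41, 54, 66, 77, 99, 106, 117, 121, 129, 144, 156, 167, 180, 187, 193, 203, 216, 233, 241]

Fragment lengths:
  8→16: 8 bp
  16→25: 9 bp
  25→34: 9 bp
  34→41: 7 bp
  41→54: 13 bp
  54→66: 12 bp
  66→77: 11 bp
  77→99: 22 bp
  99→106: 7 bp
  106→117: 11 bp
  117→121: 4 bp
  121→129: 8 bp
  129→144: 15 bp
  144→156: 12 bp
  156→167: 11 bp
  167→180: 13 bp
  180→187: 7 bp
  187→193: 6 bp
  193→203: 10 bp
  203→216: 13 bp
  216→233: 17 bp
  233→241: 8 bp
  241→8 (wrap): 250-241+8 = 17 bp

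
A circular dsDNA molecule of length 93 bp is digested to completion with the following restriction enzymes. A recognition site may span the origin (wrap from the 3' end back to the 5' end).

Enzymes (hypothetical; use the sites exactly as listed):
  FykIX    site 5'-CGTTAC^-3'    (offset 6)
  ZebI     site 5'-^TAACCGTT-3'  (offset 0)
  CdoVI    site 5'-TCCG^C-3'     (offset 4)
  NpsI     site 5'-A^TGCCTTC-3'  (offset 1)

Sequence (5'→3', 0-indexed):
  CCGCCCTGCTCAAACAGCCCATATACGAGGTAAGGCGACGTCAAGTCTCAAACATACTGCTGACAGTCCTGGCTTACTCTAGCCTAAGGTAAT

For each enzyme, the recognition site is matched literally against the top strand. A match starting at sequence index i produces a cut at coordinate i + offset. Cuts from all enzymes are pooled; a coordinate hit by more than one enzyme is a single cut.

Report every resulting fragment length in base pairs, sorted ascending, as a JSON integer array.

Site scan:
  FykIX (CGTTAC, off=6): no sites
  ZebI (TAACCGTT, off=0): no sites
  CdoVI TCCGC/4: at [92] ⇒ [3]
  NpsI (ATGCCTTC, off=1): no sites

Pooled cuts: [3]

Fragment lengths:
  3→3 (wrap): 93-3+3 = 93 bp

[93]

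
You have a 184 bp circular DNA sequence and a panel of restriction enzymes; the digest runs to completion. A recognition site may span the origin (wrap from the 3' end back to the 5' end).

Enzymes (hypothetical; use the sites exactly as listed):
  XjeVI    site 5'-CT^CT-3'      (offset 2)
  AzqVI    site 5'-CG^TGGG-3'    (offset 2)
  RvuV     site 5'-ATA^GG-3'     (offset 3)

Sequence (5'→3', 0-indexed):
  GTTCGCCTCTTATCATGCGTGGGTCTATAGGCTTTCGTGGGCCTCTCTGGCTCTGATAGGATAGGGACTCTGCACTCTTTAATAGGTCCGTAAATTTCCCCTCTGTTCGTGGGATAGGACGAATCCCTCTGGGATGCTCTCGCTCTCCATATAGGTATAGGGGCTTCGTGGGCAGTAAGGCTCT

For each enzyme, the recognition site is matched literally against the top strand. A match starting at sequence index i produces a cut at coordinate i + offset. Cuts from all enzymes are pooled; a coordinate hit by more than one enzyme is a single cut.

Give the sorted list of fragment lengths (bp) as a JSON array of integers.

[2,5,6,6,6,6,6,7,7,7,7,8,8,9,9,10,10,10,11,12,14,18]

Per-enzyme occurrences:
  XjeVI CTCT/2: at [6, 42, 44, 50, 67, 74, 100, 126, 136, 142, 180] ⇒ [8, 44, 46, 52, 69, 76, 102, 128, 138, 144, 182]
  AzqVI CGTGGG/2: at [17, 35, 107, 166] ⇒ [19, 37, 109, 168]
  RvuV ATAGG/3: at [26, 55, 60, 81, 113, 150, 156] ⇒ [29, 58, 63, 84, 116, 153, 159]

All cut coordinates (distinct, sorted): [8, 19, 29, 37, 44, 46, 52, 58, 63, 69, 76, 84, 102, 109, 116, 128, 138, 144, 153, 159, 168, 182]

Fragment lengths:
  8→19: 11 bp
  19→29: 10 bp
  29→37: 8 bp
  37→44: 7 bp
  44→46: 2 bp
  46→52: 6 bp
  52→58: 6 bp
  58→63: 5 bp
  63→69: 6 bp
  69→76: 7 bp
  76→84: 8 bp
  84→102: 18 bp
  102→109: 7 bp
  109→116: 7 bp
  116→128: 12 bp
  128→138: 10 bp
  138→144: 6 bp
  144→153: 9 bp
  153→159: 6 bp
  159→168: 9 bp
  168→182: 14 bp
  182→8 (wrap): 184-182+8 = 10 bp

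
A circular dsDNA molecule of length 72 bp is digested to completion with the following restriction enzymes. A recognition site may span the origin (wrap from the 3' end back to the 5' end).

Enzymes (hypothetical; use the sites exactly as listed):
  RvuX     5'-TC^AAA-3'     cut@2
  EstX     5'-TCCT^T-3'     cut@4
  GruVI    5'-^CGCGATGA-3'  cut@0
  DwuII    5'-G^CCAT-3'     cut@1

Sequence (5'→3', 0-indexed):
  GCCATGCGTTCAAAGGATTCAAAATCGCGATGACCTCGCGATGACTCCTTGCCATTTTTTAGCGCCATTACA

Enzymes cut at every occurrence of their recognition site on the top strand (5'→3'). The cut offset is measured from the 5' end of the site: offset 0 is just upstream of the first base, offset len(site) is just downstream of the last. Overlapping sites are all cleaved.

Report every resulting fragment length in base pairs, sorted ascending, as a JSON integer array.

[2,5,9,9,10,11,13,13]

Site scan:
  RvuX TCAAA/2: at [9, 18] ⇒ [11, 20]
  EstX TCCTT/4: at [45] ⇒ [49]
  GruVI CGCGATGA/0: at [25, 36] ⇒ [25, 36]
  DwuII GCCAT/1: at [0, 50, 63] ⇒ [1, 51, 64]

Pooled cuts: [1, 11, 20, 25, 36, 49, 51, 64]

Fragment lengths:
  1→11: 10 bp
  11→20: 9 bp
  20→25: 5 bp
  25→36: 11 bp
  36→49: 13 bp
  49→51: 2 bp
  51→64: 13 bp
  64→1 (wrap): 72-64+1 = 9 bp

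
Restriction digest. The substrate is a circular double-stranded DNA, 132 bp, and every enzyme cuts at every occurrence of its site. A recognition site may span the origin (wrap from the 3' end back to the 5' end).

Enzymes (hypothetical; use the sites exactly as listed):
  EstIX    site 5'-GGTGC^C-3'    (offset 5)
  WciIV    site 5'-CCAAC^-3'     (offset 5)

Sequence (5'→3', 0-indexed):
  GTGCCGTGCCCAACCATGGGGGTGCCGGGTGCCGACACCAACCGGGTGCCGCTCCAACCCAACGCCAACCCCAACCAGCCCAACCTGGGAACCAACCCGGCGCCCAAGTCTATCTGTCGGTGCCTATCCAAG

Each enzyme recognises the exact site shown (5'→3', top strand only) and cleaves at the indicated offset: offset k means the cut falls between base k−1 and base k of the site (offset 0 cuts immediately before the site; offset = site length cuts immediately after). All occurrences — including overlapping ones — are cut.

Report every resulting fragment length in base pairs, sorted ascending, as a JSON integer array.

Scan for sites:
  EstIX GGTGCC/5: at [20, 27, 44, 118, 131] ⇒ [4, 25, 32, 49, 123]
  WciIV CCAAC/5: at [9, 37, 53, 58, 64, 70, 79, 91] ⇒ [14, 42, 58, 63, 69, 75, 84, 96]

Pooled cuts: [4, 14, 25, 32, 42, 49, 58, 63, 69, 75, 84, 96, 123]

Fragment lengths:
  4→14: 10 bp
  14→25: 11 bp
  25→32: 7 bp
  32→42: 10 bp
  42→49: 7 bp
  49→58: 9 bp
  58→63: 5 bp
  63→69: 6 bp
  69→75: 6 bp
  75→84: 9 bp
  84→96: 12 bp
  96→123: 27 bp
  123→4 (wrap): 132-123+4 = 13 bp

[5,6,6,7,7,9,9,10,10,11,12,13,27]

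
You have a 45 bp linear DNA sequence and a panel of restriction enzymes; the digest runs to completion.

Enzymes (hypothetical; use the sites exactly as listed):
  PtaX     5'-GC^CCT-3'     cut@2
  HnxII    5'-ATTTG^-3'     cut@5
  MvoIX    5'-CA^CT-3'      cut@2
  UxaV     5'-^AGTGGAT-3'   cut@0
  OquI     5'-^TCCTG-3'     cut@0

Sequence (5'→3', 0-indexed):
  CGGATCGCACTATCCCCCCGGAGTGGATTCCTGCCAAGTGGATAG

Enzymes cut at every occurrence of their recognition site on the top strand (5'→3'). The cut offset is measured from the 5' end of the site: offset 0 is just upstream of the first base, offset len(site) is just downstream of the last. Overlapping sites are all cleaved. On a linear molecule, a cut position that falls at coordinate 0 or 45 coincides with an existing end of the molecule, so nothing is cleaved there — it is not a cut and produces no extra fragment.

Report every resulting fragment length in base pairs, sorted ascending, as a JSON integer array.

Site scan:
  PtaX (GCCCT, off=2): no sites
  HnxII (ATTTG, off=5): no sites
  MvoIX CACT/2: at [7] ⇒ [9]
  UxaV AGTGGAT/0: at [21, 36] ⇒ [21, 36]
  OquI TCCTG/0: at [28] ⇒ [28]

Pooled cuts: [9, 21, 28, 36]

Fragment lengths:
  [0,9): 9 bp
  [9,21): 12 bp
  [21,28): 7 bp
  [28,36): 8 bp
  [36,45): 9 bp

[7,8,9,9,12]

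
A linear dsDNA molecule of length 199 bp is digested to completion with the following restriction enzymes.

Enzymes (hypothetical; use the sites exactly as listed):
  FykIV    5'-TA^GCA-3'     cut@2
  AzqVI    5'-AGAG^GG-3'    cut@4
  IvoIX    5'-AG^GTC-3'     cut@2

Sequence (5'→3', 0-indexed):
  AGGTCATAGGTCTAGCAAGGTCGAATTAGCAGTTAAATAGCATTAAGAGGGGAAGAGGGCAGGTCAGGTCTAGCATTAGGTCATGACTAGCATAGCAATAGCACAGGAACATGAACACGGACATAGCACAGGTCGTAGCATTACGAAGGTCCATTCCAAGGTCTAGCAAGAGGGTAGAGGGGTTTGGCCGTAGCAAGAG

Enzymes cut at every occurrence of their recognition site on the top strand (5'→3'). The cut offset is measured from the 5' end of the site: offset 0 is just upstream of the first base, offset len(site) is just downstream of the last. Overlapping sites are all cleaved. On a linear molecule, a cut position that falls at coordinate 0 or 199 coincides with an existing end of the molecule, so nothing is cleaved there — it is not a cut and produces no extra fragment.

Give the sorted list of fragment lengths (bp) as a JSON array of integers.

Per-enzyme occurrences:
  FykIV TAGCA/2: at [12, 26, 37, 70, 87, 92, 98, 123, 135, 163, 190] ⇒ [14, 28, 39, 72, 89, 94, 100, 125, 137, 165, 192]
  AzqVI AGAGGG/4: at [45, 53, 168, 175] ⇒ [49, 57, 172, 179]
  IvoIX AGGTC/2: at [0, 7, 17, 60, 65, 77, 129, 146, 158] ⇒ [2, 9, 19, 62, 67, 79, 131, 148, 160]

Pooled cuts: [2, 9, 14, 19, 28, 39, 49, 57, 62, 67, 72, 79, 89, 94, 100, 125, 131, 137, 148, 160, 165, 172, 179, 192]

Fragment lengths:
  [0,2): 2 bp
  [2,9): 7 bp
  [9,14): 5 bp
  [14,19): 5 bp
  [19,28): 9 bp
  [28,39): 11 bp
  [39,49): 10 bp
  [49,57): 8 bp
  [57,62): 5 bp
  [62,67): 5 bp
  [67,72): 5 bp
  [72,79): 7 bp
  [79,89): 10 bp
  [89,94): 5 bp
  [94,100): 6 bp
  [100,125): 25 bp
  [125,131): 6 bp
  [131,137): 6 bp
  [137,148): 11 bp
  [148,160): 12 bp
  [160,165): 5 bp
  [165,172): 7 bp
  [172,179): 7 bp
  [179,192): 13 bp
  [192,199): 7 bp

[2,5,5,5,5,5,5,5,6,6,6,7,7,7,7,7,8,9,10,10,11,11,12,13,25]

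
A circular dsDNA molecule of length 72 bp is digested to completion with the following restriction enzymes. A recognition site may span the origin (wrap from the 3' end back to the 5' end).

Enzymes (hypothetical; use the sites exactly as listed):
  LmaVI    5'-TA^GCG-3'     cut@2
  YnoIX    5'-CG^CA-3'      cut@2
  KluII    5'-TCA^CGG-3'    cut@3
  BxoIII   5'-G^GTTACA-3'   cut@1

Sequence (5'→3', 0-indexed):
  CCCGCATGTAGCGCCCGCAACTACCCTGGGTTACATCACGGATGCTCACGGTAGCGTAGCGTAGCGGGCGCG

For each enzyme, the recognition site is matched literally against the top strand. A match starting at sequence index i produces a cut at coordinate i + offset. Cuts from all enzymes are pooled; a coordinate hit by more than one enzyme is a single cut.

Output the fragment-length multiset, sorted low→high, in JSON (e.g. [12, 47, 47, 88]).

[5,5,5,6,7,9,10,12,13]

Scan for sites:
  LmaVI (TAGCG, off=2): starts [8, 51, 56, 61] → cuts [10, 53, 58, 63]
  YnoIX (CGCA, off=2): starts [2, 15] → cuts [4, 17]
  KluII (TCACGG, off=3): starts [35, 45] → cuts [38, 48]
  BxoIII (GGTTACA, off=1): starts [28] → cuts [29]

Pooled cuts: [4, 10, 17, 29, 38, 48, 53, 58, 63]

Fragments:
  4→10: 6 bp
  10→17: 7 bp
  17→29: 12 bp
  29→38: 9 bp
  38→48: 10 bp
  48→53: 5 bp
  53→58: 5 bp
  58→63: 5 bp
  63→4 (wrap): 72-63+4 = 13 bp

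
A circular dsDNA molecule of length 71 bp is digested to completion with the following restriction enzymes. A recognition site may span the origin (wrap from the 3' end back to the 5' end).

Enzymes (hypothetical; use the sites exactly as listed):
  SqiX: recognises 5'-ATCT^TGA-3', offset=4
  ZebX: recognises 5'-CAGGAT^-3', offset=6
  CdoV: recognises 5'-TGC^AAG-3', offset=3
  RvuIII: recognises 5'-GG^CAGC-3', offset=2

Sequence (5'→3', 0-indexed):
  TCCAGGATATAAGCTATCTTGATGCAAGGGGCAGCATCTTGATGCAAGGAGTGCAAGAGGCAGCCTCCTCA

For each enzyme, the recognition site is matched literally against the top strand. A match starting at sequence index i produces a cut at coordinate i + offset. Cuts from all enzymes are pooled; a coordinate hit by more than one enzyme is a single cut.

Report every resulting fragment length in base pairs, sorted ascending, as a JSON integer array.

Scan for sites:
  SqiX (ATCTTGA, off=4): starts [15, 35] → cuts [19, 39]
  ZebX (CAGGAT, off=6): starts [2] → cuts [8]
  CdoV (TGCAAG, off=3): starts [22, 42, 51] → cuts [25, 45, 54]
  RvuIII (GGCAGC, off=2): starts [29, 58] → cuts [31, 60]

Pooled cuts: [8, 19, 25, 31, 39, 45, 54, 60]

Fragment lengths:
  8→19: 11 bp
  19→25: 6 bp
  25→31: 6 bp
  31→39: 8 bp
  39→45: 6 bp
  45→54: 9 bp
  54→60: 6 bp
  60→8 (wrap): 71-60+8 = 19 bp

[6,6,6,6,8,9,11,19]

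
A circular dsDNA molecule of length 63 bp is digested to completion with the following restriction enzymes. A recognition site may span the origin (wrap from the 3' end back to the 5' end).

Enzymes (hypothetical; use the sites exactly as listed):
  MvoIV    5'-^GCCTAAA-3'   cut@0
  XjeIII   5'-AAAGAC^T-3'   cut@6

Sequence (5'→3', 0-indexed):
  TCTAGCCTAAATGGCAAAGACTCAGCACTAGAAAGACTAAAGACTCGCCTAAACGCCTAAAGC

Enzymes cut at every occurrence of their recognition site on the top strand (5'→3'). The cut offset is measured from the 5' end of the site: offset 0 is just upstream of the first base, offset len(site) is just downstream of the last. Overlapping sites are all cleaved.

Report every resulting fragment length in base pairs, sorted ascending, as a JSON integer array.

[2,7,8,13,16,17]

Per-enzyme occurrences:
  MvoIV (GCCTAAA, off=0): starts [4, 46, 54] → cuts [4, 46, 54]
  XjeIII (AAAGACT, off=6): starts [15, 31, 38] → cuts [21, 37, 44]

Pooled cuts: [4, 21, 37, 44, 46, 54]

Fragments:
  4→21: 17 bp
  21→37: 16 bp
  37→44: 7 bp
  44→46: 2 bp
  46→54: 8 bp
  54→4 (wrap): 63-54+4 = 13 bp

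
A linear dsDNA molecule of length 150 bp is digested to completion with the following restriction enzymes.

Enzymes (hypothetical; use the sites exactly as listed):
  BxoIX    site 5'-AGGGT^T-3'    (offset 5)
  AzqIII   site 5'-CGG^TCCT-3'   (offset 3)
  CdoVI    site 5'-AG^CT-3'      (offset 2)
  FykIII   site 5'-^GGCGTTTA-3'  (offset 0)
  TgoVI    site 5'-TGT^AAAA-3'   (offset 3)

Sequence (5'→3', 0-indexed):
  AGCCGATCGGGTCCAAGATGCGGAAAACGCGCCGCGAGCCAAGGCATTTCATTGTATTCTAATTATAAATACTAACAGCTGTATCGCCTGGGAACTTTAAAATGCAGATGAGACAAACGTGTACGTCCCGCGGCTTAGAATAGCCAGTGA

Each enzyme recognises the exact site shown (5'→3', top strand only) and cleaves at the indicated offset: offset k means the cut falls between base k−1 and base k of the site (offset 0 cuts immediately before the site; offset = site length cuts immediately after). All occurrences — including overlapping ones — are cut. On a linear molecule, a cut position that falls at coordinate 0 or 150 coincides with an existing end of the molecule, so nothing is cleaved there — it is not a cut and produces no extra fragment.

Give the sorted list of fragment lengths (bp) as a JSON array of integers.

[72,78]

Site scan:
  BxoIX (AGGGTT, off=5): no sites
  AzqIII (CGGTCCT, off=3): no sites
  CdoVI AGCT/2: at [76] ⇒ [78]
  FykIII (GGCGTTTA, off=0): no sites
  TgoVI (TGTAAAA, off=3): no sites

Pooled cuts: [78]

Fragments:
  [0,78): 78 bp
  [78,150): 72 bp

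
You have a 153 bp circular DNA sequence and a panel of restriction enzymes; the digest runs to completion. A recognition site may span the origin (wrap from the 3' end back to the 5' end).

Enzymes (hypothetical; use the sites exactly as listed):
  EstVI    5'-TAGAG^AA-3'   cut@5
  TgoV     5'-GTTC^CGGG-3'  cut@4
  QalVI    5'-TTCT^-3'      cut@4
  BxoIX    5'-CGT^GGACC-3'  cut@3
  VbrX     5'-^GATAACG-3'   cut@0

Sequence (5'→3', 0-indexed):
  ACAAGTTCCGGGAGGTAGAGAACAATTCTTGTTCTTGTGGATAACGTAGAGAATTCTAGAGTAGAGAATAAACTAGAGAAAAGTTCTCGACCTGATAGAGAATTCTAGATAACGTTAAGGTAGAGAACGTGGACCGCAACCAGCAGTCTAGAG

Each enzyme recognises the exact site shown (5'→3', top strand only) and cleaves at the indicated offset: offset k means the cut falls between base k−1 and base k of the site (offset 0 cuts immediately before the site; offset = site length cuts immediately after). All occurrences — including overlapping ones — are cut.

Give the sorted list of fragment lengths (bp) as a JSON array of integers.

Scan for sites:
  EstVI TAGAGAA/5: at [15, 46, 61, 73, 95, 120] ⇒ [20, 51, 66, 78, 100, 125]
  TgoV GTTCCGGG/4: at [4] ⇒ [8]
  QalVI TTCT/4: at [25, 31, 53, 83, 102] ⇒ [29, 35, 57, 87, 106]
  BxoIX CGTGGACC/3: at [127] ⇒ [130]
  VbrX GATAACG/0: at [39, 107] ⇒ [39, 107]

All cut coordinates (distinct, sorted): [8, 20, 29, 35, 39, 51, 57, 66, 78, 87, 100, 106, 107, 125, 130]

Fragments:
  8→20: 12 bp
  20→29: 9 bp
  29→35: 6 bp
  35→39: 4 bp
  39→51: 12 bp
  51→57: 6 bp
  57→66: 9 bp
  66→78: 12 bp
  78→87: 9 bp
  87→100: 13 bp
  100→106: 6 bp
  106→107: 1 bp
  107→125: 18 bp
  125→130: 5 bp
  130→8 (wrap): 153-130+8 = 31 bp

[1,4,5,6,6,6,9,9,9,12,12,12,13,18,31]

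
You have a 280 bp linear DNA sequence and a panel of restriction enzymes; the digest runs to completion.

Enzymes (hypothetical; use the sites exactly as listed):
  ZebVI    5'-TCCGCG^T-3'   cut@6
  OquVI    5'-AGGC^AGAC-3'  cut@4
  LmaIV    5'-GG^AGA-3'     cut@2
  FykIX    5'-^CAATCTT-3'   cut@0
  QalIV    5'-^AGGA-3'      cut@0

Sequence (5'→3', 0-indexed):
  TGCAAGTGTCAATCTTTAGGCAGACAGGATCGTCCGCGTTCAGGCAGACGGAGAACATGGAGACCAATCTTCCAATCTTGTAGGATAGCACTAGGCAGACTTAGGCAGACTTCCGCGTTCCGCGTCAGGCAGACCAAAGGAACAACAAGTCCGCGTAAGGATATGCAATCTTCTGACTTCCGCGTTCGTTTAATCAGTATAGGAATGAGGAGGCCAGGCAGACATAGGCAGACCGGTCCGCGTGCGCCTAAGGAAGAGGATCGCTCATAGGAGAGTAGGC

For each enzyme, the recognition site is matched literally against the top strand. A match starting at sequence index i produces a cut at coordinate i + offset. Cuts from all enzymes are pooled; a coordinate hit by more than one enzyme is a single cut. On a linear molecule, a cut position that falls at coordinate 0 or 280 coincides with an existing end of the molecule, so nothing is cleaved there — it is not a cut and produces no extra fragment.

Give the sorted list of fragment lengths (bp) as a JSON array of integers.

Site scan:
  ZebVI TCCGCGT/6: at [32, 111, 118, 149, 178, 236] ⇒ [38, 117, 124, 155, 184, 242]
  OquVI AGGCAGAC/4: at [17, 41, 92, 102, 126, 215, 225] ⇒ [21, 45, 96, 106, 130, 219, 229]
  LmaIV GGAGA/2: at [49, 58, 269] ⇒ [51, 60, 271]
  FykIX CAATCTT/0: at [9, 64, 72, 165] ⇒ [9, 64, 72, 165]
  QalIV AGGA/0: at [25, 81, 137, 157, 200, 207, 250, 256, 268] ⇒ [25, 81, 137, 157, 200, 207, 250, 256, 268]

All cut coordinates (distinct, sorted): [9, 21, 25, 38, 45, 51, 60, 64, 72, 81, 96, 106, 117, 124, 130, 137, 155, 157, 165, 184, 200, 207, 219, 229, 242, 250, 256, 268, 271]

Fragments:
  [0,9): 9 bp
  [9,21): 12 bp
  [21,25): 4 bp
  [25,38): 13 bp
  [38,45): 7 bp
  [45,51): 6 bp
  [51,60): 9 bp
  [60,64): 4 bp
  [64,72): 8 bp
  [72,81): 9 bp
  [81,96): 15 bp
  [96,106): 10 bp
  [106,117): 11 bp
  [117,124): 7 bp
  [124,130): 6 bp
  [130,137): 7 bp
  [137,155): 18 bp
  [155,157): 2 bp
  [157,165): 8 bp
  [165,184): 19 bp
  [184,200): 16 bp
  [200,207): 7 bp
  [207,219): 12 bp
  [219,229): 10 bp
  [229,242): 13 bp
  [242,250): 8 bp
  [250,256): 6 bp
  [256,268): 12 bp
  [268,271): 3 bp
  [271,280): 9 bp

[2,3,4,4,6,6,6,7,7,7,7,8,8,8,9,9,9,9,10,10,11,12,12,12,13,13,15,16,18,19]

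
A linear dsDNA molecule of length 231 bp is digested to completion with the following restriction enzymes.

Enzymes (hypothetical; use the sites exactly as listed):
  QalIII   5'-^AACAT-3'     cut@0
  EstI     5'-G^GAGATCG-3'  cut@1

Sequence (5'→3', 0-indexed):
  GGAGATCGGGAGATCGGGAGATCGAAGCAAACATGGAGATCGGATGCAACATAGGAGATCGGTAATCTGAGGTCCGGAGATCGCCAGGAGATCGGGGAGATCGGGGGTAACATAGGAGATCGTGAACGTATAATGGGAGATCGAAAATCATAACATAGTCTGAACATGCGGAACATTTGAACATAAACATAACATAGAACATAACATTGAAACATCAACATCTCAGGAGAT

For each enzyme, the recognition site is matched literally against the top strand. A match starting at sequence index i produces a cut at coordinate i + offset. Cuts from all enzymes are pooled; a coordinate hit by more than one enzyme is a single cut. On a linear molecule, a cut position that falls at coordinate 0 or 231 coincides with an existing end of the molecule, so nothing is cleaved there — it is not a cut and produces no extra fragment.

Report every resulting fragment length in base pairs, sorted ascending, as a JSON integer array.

Per-enzyme occurrences:
  QalIII (AACAT, off=0): starts [29, 47, 108, 151, 162, 171, 179, 185, 190, 197, 202, 210, 216] → cuts [29, 47, 108, 151, 162, 171, 179, 185, 190, 197, 202, 210, 216]
  EstI (GGAGATCG, off=1): starts [0, 8, 16, 34, 53, 75, 86, 95, 114, 135] → cuts [1, 9, 17, 35, 54, 76, 87, 96, 115, 136]

Pooled cuts: [1, 9, 17, 29, 35, 47, 54, 76, 87, 96, 108, 115, 136, 151, 162, 171, 179, 185, 190, 197, 202, 210, 216]

Fragment lengths:
  [0,1): 1 bp
  [1,9): 8 bp
  [9,17): 8 bp
  [17,29): 12 bp
  [29,35): 6 bp
  [35,47): 12 bp
  [47,54): 7 bp
  [54,76): 22 bp
  [76,87): 11 bp
  [87,96): 9 bp
  [96,108): 12 bp
  [108,115): 7 bp
  [115,136): 21 bp
  [136,151): 15 bp
  [151,162): 11 bp
  [162,171): 9 bp
  [171,179): 8 bp
  [179,185): 6 bp
  [185,190): 5 bp
  [190,197): 7 bp
  [197,202): 5 bp
  [202,210): 8 bp
  [210,216): 6 bp
  [216,231): 15 bp

[1,5,5,6,6,6,7,7,7,8,8,8,8,9,9,11,11,12,12,12,15,15,21,22]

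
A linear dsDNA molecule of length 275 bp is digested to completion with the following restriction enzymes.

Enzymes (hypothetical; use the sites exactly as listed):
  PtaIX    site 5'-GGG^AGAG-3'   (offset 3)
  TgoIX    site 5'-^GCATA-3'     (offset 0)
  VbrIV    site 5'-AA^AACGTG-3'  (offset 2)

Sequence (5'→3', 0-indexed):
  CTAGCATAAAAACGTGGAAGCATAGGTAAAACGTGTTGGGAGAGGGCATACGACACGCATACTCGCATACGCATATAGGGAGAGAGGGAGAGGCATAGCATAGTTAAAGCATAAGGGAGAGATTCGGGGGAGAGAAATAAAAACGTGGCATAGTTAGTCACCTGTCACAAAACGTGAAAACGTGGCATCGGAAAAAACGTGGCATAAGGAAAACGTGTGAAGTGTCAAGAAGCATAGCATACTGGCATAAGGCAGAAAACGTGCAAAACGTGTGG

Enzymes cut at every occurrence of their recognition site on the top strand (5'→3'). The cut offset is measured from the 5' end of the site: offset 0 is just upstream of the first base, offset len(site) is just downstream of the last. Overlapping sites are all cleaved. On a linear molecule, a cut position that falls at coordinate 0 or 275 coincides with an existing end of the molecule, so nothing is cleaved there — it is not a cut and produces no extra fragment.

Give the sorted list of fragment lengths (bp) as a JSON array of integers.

[3,4,5,5,5,6,6,6,7,8,8,8,8,9,9,9,9,10,10,10,11,11,11,11,13,13,17,20,23]

Scan for sites:
  PtaIX GGGAGAG/3: at [37, 77, 85, 114, 127] ⇒ [40, 80, 88, 117, 130]
  TgoIX GCATA/0: at [3, 19, 45, 56, 64, 70, 92, 97, 108, 147, 201, 231, 236, 244] ⇒ [3, 19, 45, 56, 64, 70, 92, 97, 108, 147, 201, 231, 236, 244]
  VbrIV AAAACGTG/2: at [8, 27, 139, 168, 176, 193, 209, 255, 264] ⇒ [10, 29, 141, 170, 178, 195, 211, 257, 266]

All cut coordinates (distinct, sorted): [3, 10, 19, 29, 40, 45, 56, 64, 70, 80, 88, 92, 97, 108, 117, 130, 141, 147, 170, 178, 195, 201, 211, 231, 236, 244, 257, 266]

Fragments:
  [0,3): 3 bp
  [3,10): 7 bp
  [10,19): 9 bp
  [19,29): 10 bp
  [29,40): 11 bp
  [40,45): 5 bp
  [45,56): 11 bp
  [56,64): 8 bp
  [64,70): 6 bp
  [70,80): 10 bp
  [80,88): 8 bp
  [88,92): 4 bp
  [92,97): 5 bp
  [97,108): 11 bp
  [108,117): 9 bp
  [117,130): 13 bp
  [130,141): 11 bp
  [141,147): 6 bp
  [147,170): 23 bp
  [170,178): 8 bp
  [178,195): 17 bp
  [195,201): 6 bp
  [201,211): 10 bp
  [211,231): 20 bp
  [231,236): 5 bp
  [236,244): 8 bp
  [244,257): 13 bp
  [257,266): 9 bp
  [266,275): 9 bp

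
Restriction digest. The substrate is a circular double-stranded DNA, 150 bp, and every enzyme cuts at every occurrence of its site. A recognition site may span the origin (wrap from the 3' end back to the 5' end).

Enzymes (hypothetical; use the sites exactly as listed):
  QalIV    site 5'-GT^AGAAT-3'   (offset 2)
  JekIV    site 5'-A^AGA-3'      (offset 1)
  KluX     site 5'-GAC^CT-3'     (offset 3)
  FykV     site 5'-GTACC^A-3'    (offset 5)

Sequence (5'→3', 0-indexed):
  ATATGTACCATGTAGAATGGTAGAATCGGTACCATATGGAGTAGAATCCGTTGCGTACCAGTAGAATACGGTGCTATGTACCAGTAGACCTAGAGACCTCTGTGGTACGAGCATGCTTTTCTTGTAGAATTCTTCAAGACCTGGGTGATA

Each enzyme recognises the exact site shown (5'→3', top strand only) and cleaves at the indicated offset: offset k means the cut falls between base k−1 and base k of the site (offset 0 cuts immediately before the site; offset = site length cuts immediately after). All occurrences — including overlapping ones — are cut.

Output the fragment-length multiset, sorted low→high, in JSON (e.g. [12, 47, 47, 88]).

[3,4,4,7,8,8,9,11,12,17,19,20,28]

Per-enzyme occurrences:
  QalIV (GTAGAAT, off=2): starts [11, 19, 40, 60, 123] → cuts [13, 21, 42, 62, 125]
  JekIV (AAGA, off=1): starts [135] → cuts [136]
  KluX (GACCT, off=3): starts [86, 94, 137] → cuts [89, 97, 140]
  FykV (GTACCA, off=5): starts [4, 28, 54, 77] → cuts [9, 33, 59, 82]

All cut coordinates (distinct, sorted): [9, 13, 21, 33, 42, 59, 62, 82, 89, 97, 125, 136, 140]

Fragment lengths:
  9→13: 4 bp
  13→21: 8 bp
  21→33: 12 bp
  33→42: 9 bp
  42→59: 17 bp
  59→62: 3 bp
  62→82: 20 bp
  82→89: 7 bp
  89→97: 8 bp
  97→125: 28 bp
  125→136: 11 bp
  136→140: 4 bp
  140→9 (wrap): 150-140+9 = 19 bp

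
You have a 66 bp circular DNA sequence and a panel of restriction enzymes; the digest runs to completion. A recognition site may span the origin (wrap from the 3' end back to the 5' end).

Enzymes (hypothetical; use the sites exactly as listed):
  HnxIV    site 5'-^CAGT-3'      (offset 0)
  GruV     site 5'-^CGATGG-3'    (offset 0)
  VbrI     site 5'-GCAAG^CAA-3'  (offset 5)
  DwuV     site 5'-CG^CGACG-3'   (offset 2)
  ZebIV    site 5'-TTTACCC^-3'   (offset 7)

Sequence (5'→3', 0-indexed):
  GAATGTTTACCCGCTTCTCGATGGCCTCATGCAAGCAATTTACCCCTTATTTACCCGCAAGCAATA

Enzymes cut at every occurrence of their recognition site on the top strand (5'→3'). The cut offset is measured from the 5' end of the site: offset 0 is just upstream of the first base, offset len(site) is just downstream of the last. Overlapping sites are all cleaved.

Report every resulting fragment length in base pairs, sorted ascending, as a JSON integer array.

[5,6,10,11,17,17]

Scan for sites:
  HnxIV (CAGT, off=0): no sites
  GruV (CGATGG, off=0): starts [18] → cuts [18]
  VbrI (GCAAGCAA, off=5): starts [30, 56] → cuts [35, 61]
  DwuV (CGCGACG, off=2): no sites
  ZebIV (TTTACCC, off=7): starts [5, 38, 49] → cuts [12, 45, 56]

Pooled cuts: [12, 18, 35, 45, 56, 61]

Fragments:
  12→18: 6 bp
  18→35: 17 bp
  35→45: 10 bp
  45→56: 11 bp
  56→61: 5 bp
  61→12 (wrap): 66-61+12 = 17 bp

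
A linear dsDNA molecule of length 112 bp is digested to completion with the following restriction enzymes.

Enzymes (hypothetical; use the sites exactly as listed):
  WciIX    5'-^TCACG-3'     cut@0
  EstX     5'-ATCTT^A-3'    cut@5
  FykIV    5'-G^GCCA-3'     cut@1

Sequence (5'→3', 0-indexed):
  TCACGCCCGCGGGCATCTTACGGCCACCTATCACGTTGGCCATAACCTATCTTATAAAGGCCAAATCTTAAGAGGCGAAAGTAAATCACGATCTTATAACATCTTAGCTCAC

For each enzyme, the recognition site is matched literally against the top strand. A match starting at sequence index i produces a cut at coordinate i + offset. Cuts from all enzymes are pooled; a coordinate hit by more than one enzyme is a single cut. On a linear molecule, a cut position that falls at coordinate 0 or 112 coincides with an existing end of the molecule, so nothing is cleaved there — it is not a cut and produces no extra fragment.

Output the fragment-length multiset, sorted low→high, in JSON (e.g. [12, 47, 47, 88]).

Site scan:
  WciIX TCACG/0: at [0, 30, 85] ⇒ [30, 85] (position 0 is a terminus of the linear molecule — no cut)
  EstX ATCTTA/5: at [14, 48, 64, 90, 100] ⇒ [19, 53, 69, 95, 105]
  FykIV GGCCA/1: at [21, 37, 58] ⇒ [22, 38, 59]

All cut coordinates (distinct, sorted): [19, 22, 30, 38, 53, 59, 69, 85, 95, 105]

Fragments:
  [0,19): 19 bp
  [19,22): 3 bp
  [22,30): 8 bp
  [30,38): 8 bp
  [38,53): 15 bp
  [53,59): 6 bp
  [59,69): 10 bp
  [69,85): 16 bp
  [85,95): 10 bp
  [95,105): 10 bp
  [105,112): 7 bp

[3,6,7,8,8,10,10,10,15,16,19]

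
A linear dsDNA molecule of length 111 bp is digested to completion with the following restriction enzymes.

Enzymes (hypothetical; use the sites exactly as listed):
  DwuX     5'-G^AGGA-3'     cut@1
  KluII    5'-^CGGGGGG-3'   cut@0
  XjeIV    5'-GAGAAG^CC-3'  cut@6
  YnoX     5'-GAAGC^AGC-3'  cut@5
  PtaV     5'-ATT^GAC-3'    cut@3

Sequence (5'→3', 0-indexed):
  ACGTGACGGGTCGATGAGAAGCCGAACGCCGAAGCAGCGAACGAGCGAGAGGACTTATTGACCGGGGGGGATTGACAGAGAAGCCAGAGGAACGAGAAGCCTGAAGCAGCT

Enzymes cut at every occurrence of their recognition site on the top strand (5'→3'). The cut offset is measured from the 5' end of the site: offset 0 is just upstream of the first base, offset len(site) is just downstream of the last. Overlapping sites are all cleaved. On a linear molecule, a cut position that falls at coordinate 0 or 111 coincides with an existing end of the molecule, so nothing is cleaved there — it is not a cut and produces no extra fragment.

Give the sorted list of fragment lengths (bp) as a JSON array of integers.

[3,4,4,8,10,10,11,12,14,14,21]

Site scan:
  DwuX GAGGA/1: at [48, 86] ⇒ [49, 87]
  KluII CGGGGGG/0: at [62] ⇒ [62]
  XjeIV GAGAAGCC/6: at [15, 77, 93] ⇒ [21, 83, 99]
  YnoX GAAGCAGC/5: at [30, 102] ⇒ [35, 107]
  PtaV ATTGAC/3: at [56, 70] ⇒ [59, 73]

All cut coordinates (distinct, sorted): [21, 35, 49, 59, 62, 73, 83, 87, 99, 107]

Fragments:
  [0,21): 21 bp
  [21,35): 14 bp
  [35,49): 14 bp
  [49,59): 10 bp
  [59,62): 3 bp
  [62,73): 11 bp
  [73,83): 10 bp
  [83,87): 4 bp
  [87,99): 12 bp
  [99,107): 8 bp
  [107,111): 4 bp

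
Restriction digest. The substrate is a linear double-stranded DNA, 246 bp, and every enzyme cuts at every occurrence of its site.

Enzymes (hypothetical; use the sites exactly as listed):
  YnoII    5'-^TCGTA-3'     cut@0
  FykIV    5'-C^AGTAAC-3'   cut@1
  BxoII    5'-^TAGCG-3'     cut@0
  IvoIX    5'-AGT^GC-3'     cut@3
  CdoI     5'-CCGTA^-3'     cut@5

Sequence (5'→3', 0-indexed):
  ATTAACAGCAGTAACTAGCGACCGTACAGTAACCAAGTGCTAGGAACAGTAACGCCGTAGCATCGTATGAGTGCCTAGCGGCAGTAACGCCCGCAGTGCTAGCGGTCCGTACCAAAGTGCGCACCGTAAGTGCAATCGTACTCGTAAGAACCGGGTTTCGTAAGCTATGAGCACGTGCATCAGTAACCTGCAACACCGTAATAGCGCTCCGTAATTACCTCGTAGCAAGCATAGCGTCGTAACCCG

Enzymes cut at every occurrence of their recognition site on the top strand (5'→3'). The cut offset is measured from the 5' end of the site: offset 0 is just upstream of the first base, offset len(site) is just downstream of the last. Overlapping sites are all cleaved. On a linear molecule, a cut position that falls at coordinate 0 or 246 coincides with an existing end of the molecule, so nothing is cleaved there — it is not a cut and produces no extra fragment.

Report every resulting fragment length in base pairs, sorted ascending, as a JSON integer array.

[1,1,2,3,3,3,4,5,6,6,6,7,7,9,9,10,10,10,11,11,12,12,12,12,15,16,19,24]

Scan for sites:
  YnoII (TCGTA, off=0): starts [62, 135, 141, 157, 219, 236] → cuts [62, 135, 141, 157, 219, 236]
  FykIV (CAGTAAC, off=1): starts [8, 26, 46, 81, 180] → cuts [9, 27, 47, 82, 181]
  BxoII (TAGCG, off=0): starts [15, 75, 99, 201, 231] → cuts [15, 75, 99, 201, 231]
  IvoIX (AGTGC, off=3): starts [35, 69, 94, 115, 128] → cuts [38, 72, 97, 118, 131]
  CdoI (CCGTA, off=5): starts [21, 54, 106, 123, 195, 208] → cuts [26, 59, 111, 128, 200, 213]

All cut coordinates (distinct, sorted): [9, 15, 26, 27, 38, 47, 59, 62, 72, 75, 82, 97, 99, 111, 118, 128, 131, 135, 141, 157, 181, 200, 201, 213, 219, 231, 236]

Fragment lengths:
  [0,9): 9 bp
  [9,15): 6 bp
  [15,26): 11 bp
  [26,27): 1 bp
  [27,38): 11 bp
  [38,47): 9 bp
  [47,59): 12 bp
  [59,62): 3 bp
  [62,72): 10 bp
  [72,75): 3 bp
  [75,82): 7 bp
  [82,97): 15 bp
  [97,99): 2 bp
  [99,111): 12 bp
  [111,118): 7 bp
  [118,128): 10 bp
  [128,131): 3 bp
  [131,135): 4 bp
  [135,141): 6 bp
  [141,157): 16 bp
  [157,181): 24 bp
  [181,200): 19 bp
  [200,201): 1 bp
  [201,213): 12 bp
  [213,219): 6 bp
  [219,231): 12 bp
  [231,236): 5 bp
  [236,246): 10 bp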